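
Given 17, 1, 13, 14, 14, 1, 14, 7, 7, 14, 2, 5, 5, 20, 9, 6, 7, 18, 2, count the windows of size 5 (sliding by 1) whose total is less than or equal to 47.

[17, 1, 13, 14, 14] → sum 59
[1, 13, 14, 14, 1] → sum 43  ≤ 47 ✓
[13, 14, 14, 1, 14] → sum 56
[14, 14, 1, 14, 7] → sum 50
[14, 1, 14, 7, 7] → sum 43  ≤ 47 ✓
[1, 14, 7, 7, 14] → sum 43  ≤ 47 ✓
[14, 7, 7, 14, 2] → sum 44  ≤ 47 ✓
[7, 7, 14, 2, 5] → sum 35  ≤ 47 ✓
[7, 14, 2, 5, 5] → sum 33  ≤ 47 ✓
[14, 2, 5, 5, 20] → sum 46  ≤ 47 ✓
[2, 5, 5, 20, 9] → sum 41  ≤ 47 ✓
[5, 5, 20, 9, 6] → sum 45  ≤ 47 ✓
[5, 20, 9, 6, 7] → sum 47  ≤ 47 ✓
[20, 9, 6, 7, 18] → sum 60
[9, 6, 7, 18, 2] → sum 42  ≤ 47 ✓
11 windows satisfy the condition.

11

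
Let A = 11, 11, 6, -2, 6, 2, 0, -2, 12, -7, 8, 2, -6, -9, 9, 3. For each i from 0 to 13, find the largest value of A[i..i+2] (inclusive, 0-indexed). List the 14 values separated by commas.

11, 11, 6, 6, 6, 2, 12, 12, 12, 8, 8, 2, 9, 9

Sliding a size-3 window across the 16 values:
11 11 6 → max 11
11 6 -2 → max 11
6 -2 6 → max 6
-2 6 2 → max 6
6 2 0 → max 6
2 0 -2 → max 2
0 -2 12 → max 12
-2 12 -7 → max 12
12 -7 8 → max 12
-7 8 2 → max 8
8 2 -6 → max 8
2 -6 -9 → max 2
-6 -9 9 → max 9
-9 9 3 → max 9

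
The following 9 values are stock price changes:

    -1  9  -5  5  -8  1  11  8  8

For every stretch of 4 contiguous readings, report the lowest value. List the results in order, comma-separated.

-5, -8, -8, -8, -8, 1

(-1, 9, -5, 5) → min -5
(9, -5, 5, -8) → min -8
(-5, 5, -8, 1) → min -8
(5, -8, 1, 11) → min -8
(-8, 1, 11, 8) → min -8
(1, 11, 8, 8) → min 1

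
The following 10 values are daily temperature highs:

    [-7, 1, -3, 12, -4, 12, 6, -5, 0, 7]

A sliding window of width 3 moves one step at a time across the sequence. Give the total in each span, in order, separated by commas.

-9, 10, 5, 20, 14, 13, 1, 2

[-7, 1, -3] → sum -9
[1, -3, 12] → sum 10
[-3, 12, -4] → sum 5
[12, -4, 12] → sum 20
[-4, 12, 6] → sum 14
[12, 6, -5] → sum 13
[6, -5, 0] → sum 1
[-5, 0, 7] → sum 2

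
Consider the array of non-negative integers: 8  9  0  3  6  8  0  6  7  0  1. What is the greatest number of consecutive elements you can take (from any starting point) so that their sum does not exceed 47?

Extend to the right; shrink from the left whenever the sum exceeds 47:
add 8: [8] sum 8, len 1
add 9: [8, 9] sum 17, len 2
add 0: [8, 9, 0] sum 17, len 3
add 3: [8, 9, 0, 3] sum 20, len 4
add 6: [8, 9, 0, 3, 6] sum 26, len 5
add 8: [8, 9, 0, 3, 6, 8] sum 34, len 6
add 0: [8, 9, 0, 3, 6, 8, 0] sum 34, len 7
add 6: [8, 9, 0, 3, 6, 8, 0, 6] sum 40, len 8
add 7: [8, 9, 0, 3, 6, 8, 0, 6, 7] sum 47, len 9
add 0: [8, 9, 0, 3, 6, 8, 0, 6, 7, 0] sum 47, len 10
add 1: [9, 0, 3, 6, 8, 0, 6, 7, 0, 1] sum 40, len 10
Longest length seen: 10.

10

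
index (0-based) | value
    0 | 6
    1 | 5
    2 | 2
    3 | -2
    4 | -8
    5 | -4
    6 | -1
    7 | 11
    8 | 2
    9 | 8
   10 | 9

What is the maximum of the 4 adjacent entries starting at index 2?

2

Elements at indices 2..5: 2, -2, -8, -4
max(2, -2, -8, -4) = 2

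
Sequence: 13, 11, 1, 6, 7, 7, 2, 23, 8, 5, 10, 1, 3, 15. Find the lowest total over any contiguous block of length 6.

Each size-6 window and its sum:
(13, 11, 1, 6, 7, 7) → sum 45
(11, 1, 6, 7, 7, 2) → sum 34
(1, 6, 7, 7, 2, 23) → sum 46
(6, 7, 7, 2, 23, 8) → sum 53
(7, 7, 2, 23, 8, 5) → sum 52
(7, 2, 23, 8, 5, 10) → sum 55
(2, 23, 8, 5, 10, 1) → sum 49
(23, 8, 5, 10, 1, 3) → sum 50
(8, 5, 10, 1, 3, 15) → sum 42
Lowest of these is 34.

34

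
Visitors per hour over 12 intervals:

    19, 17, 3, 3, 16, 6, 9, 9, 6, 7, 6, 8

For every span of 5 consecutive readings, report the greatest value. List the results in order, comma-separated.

19 17 3 3 16 → max 19
17 3 3 16 6 → max 17
3 3 16 6 9 → max 16
3 16 6 9 9 → max 16
16 6 9 9 6 → max 16
6 9 9 6 7 → max 9
9 9 6 7 6 → max 9
9 6 7 6 8 → max 9

19, 17, 16, 16, 16, 9, 9, 9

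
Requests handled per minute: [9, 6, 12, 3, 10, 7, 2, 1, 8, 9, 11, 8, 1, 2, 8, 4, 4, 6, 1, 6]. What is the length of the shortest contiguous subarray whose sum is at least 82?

12

Extend right; whenever the sum reaches 82, record the length and shrink from the left:
add 9: running sum 9 < 82
add 6: running sum 15 < 82
add 12: running sum 27 < 82
add 3: running sum 30 < 82
add 10: running sum 40 < 82
add 7: running sum 47 < 82
add 2: running sum 49 < 82
add 1: running sum 50 < 82
add 8: running sum 58 < 82
add 9: running sum 67 < 82
add 11: running sum 78 < 82
end 11: [9, 6, 12, 3, 10, 7, 2, 1, 8, 9, 11, 8] sum 86, len 12
end 12: [9, 6, 12, 3, 10, 7, 2, 1, 8, 9, 11, 8, 1] sum 87, len 13
end 13: [9, 6, 12, 3, 10, 7, 2, 1, 8, 9, 11, 8, 1, 2] sum 89, len 14
end 14: [12, 3, 10, 7, 2, 1, 8, 9, 11, 8, 1, 2, 8] sum 82, len 13
end 15: [12, 3, 10, 7, 2, 1, 8, 9, 11, 8, 1, 2, 8, 4] sum 86, len 14
end 16: [12, 3, 10, 7, 2, 1, 8, 9, 11, 8, 1, 2, 8, 4, 4] sum 90, len 15
end 17: [3, 10, 7, 2, 1, 8, 9, 11, 8, 1, 2, 8, 4, 4, 6] sum 84, len 15
end 18: [10, 7, 2, 1, 8, 9, 11, 8, 1, 2, 8, 4, 4, 6, 1] sum 82, len 15
end 19: [10, 7, 2, 1, 8, 9, 11, 8, 1, 2, 8, 4, 4, 6, 1, 6] sum 88, len 16
Shortest qualifying length: 12.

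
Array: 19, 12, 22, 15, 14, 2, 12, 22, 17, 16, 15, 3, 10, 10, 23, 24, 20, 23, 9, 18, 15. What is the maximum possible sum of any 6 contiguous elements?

[19, 12, 22, 15, 14, 2] → sum 84
[12, 22, 15, 14, 2, 12] → sum 77
[22, 15, 14, 2, 12, 22] → sum 87
[15, 14, 2, 12, 22, 17] → sum 82
[14, 2, 12, 22, 17, 16] → sum 83
[2, 12, 22, 17, 16, 15] → sum 84
[12, 22, 17, 16, 15, 3] → sum 85
[22, 17, 16, 15, 3, 10] → sum 83
[17, 16, 15, 3, 10, 10] → sum 71
[16, 15, 3, 10, 10, 23] → sum 77
[15, 3, 10, 10, 23, 24] → sum 85
[3, 10, 10, 23, 24, 20] → sum 90
[10, 10, 23, 24, 20, 23] → sum 110
[10, 23, 24, 20, 23, 9] → sum 109
[23, 24, 20, 23, 9, 18] → sum 117
[24, 20, 23, 9, 18, 15] → sum 109
Maximum of these is 117.

117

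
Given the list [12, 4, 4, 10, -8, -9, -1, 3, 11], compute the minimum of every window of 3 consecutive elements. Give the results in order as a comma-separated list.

4, 4, -8, -9, -9, -9, -1

[12, 4, 4] → min 4
[4, 4, 10] → min 4
[4, 10, -8] → min -8
[10, -8, -9] → min -9
[-8, -9, -1] → min -9
[-9, -1, 3] → min -9
[-1, 3, 11] → min -1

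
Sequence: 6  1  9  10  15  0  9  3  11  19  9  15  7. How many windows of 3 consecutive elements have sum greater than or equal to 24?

[6, 1, 9] → sum 16
[1, 9, 10] → sum 20
[9, 10, 15] → sum 34  ≥ 24 ✓
[10, 15, 0] → sum 25  ≥ 24 ✓
[15, 0, 9] → sum 24  ≥ 24 ✓
[0, 9, 3] → sum 12
[9, 3, 11] → sum 23
[3, 11, 19] → sum 33  ≥ 24 ✓
[11, 19, 9] → sum 39  ≥ 24 ✓
[19, 9, 15] → sum 43  ≥ 24 ✓
[9, 15, 7] → sum 31  ≥ 24 ✓
7 windows satisfy the condition.

7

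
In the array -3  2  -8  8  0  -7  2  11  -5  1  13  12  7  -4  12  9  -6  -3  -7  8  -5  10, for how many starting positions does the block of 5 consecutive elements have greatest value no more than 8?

[-3, 2, -8, 8, 0] → max 8  ≤ 8 ✓
[2, -8, 8, 0, -7] → max 8  ≤ 8 ✓
[-8, 8, 0, -7, 2] → max 8  ≤ 8 ✓
[8, 0, -7, 2, 11] → max 11
[0, -7, 2, 11, -5] → max 11
[-7, 2, 11, -5, 1] → max 11
[2, 11, -5, 1, 13] → max 13
[11, -5, 1, 13, 12] → max 13
[-5, 1, 13, 12, 7] → max 13
[1, 13, 12, 7, -4] → max 13
[13, 12, 7, -4, 12] → max 13
[12, 7, -4, 12, 9] → max 12
[7, -4, 12, 9, -6] → max 12
[-4, 12, 9, -6, -3] → max 12
[12, 9, -6, -3, -7] → max 12
[9, -6, -3, -7, 8] → max 9
[-6, -3, -7, 8, -5] → max 8  ≤ 8 ✓
[-3, -7, 8, -5, 10] → max 10
4 windows satisfy the condition.

4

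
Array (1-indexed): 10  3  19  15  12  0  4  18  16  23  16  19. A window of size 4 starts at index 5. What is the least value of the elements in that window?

Elements at indices 5..8: 12, 0, 4, 18
min(12, 0, 4, 18) = 0

0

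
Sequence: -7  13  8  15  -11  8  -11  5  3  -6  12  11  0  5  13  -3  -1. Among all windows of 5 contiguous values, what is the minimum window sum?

[-7, 13, 8, 15, -11] → sum 18
[13, 8, 15, -11, 8] → sum 33
[8, 15, -11, 8, -11] → sum 9
[15, -11, 8, -11, 5] → sum 6
[-11, 8, -11, 5, 3] → sum -6
[8, -11, 5, 3, -6] → sum -1
[-11, 5, 3, -6, 12] → sum 3
[5, 3, -6, 12, 11] → sum 25
[3, -6, 12, 11, 0] → sum 20
[-6, 12, 11, 0, 5] → sum 22
[12, 11, 0, 5, 13] → sum 41
[11, 0, 5, 13, -3] → sum 26
[0, 5, 13, -3, -1] → sum 14
Minimum of these is -6.

-6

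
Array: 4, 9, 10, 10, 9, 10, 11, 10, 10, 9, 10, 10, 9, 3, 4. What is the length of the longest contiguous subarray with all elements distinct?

4

[4] len 1
[4, 9] len 2
[4, 9, 10] len 3
[10] len 1
[10, 9] len 2
[9, 10] len 2
[9, 10, 11] len 3
[11, 10] len 2
[10] len 1
[10, 9] len 2
[9, 10] len 2
[10] len 1
[10, 9] len 2
[10, 9, 3] len 3
[10, 9, 3, 4] len 4
Longest all-distinct length: 4.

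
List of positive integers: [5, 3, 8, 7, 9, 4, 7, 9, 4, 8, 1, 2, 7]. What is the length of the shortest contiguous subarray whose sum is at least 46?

7

add 5: running sum 5 < 46
add 3: running sum 8 < 46
add 8: running sum 16 < 46
add 7: running sum 23 < 46
add 9: running sum 32 < 46
add 4: running sum 36 < 46
add 7: running sum 43 < 46
end 7: [3, 8, 7, 9, 4, 7, 9] sum 47, len 7
end 8: [8, 7, 9, 4, 7, 9, 4] sum 48, len 7
end 9: [7, 9, 4, 7, 9, 4, 8] sum 48, len 7
end 10: [7, 9, 4, 7, 9, 4, 8, 1] sum 49, len 8
end 11: [7, 9, 4, 7, 9, 4, 8, 1, 2] sum 51, len 9
end 12: [9, 4, 7, 9, 4, 8, 1, 2, 7] sum 51, len 9
Shortest qualifying length: 7.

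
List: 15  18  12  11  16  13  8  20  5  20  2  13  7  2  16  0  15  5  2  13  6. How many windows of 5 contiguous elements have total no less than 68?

3

15 18 12 11 16 → sum 72  ≥ 68 ✓
18 12 11 16 13 → sum 70  ≥ 68 ✓
12 11 16 13 8 → sum 60
11 16 13 8 20 → sum 68  ≥ 68 ✓
16 13 8 20 5 → sum 62
13 8 20 5 20 → sum 66
8 20 5 20 2 → sum 55
20 5 20 2 13 → sum 60
5 20 2 13 7 → sum 47
20 2 13 7 2 → sum 44
2 13 7 2 16 → sum 40
13 7 2 16 0 → sum 38
7 2 16 0 15 → sum 40
2 16 0 15 5 → sum 38
16 0 15 5 2 → sum 38
0 15 5 2 13 → sum 35
15 5 2 13 6 → sum 41
3 windows satisfy the condition.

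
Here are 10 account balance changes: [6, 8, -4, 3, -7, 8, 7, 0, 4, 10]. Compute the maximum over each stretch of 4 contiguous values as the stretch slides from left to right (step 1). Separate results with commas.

8, 8, 8, 8, 8, 8, 10

[6, 8, -4, 3] → max 8
[8, -4, 3, -7] → max 8
[-4, 3, -7, 8] → max 8
[3, -7, 8, 7] → max 8
[-7, 8, 7, 0] → max 8
[8, 7, 0, 4] → max 8
[7, 0, 4, 10] → max 10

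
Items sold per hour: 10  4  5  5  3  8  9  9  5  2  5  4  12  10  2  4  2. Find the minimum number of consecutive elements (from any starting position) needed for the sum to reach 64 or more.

add 10: running sum 10 < 64
add 4: running sum 14 < 64
add 5: running sum 19 < 64
add 5: running sum 24 < 64
add 3: running sum 27 < 64
add 8: running sum 35 < 64
add 9: running sum 44 < 64
add 9: running sum 53 < 64
add 5: running sum 58 < 64
add 2: running sum 60 < 64
end 10: [10, 4, 5, 5, 3, 8, 9, 9, 5, 2, 5] sum 65, len 11
end 11: [10, 4, 5, 5, 3, 8, 9, 9, 5, 2, 5, 4] sum 69, len 12
end 12: [5, 5, 3, 8, 9, 9, 5, 2, 5, 4, 12] sum 67, len 11
end 13: [8, 9, 9, 5, 2, 5, 4, 12, 10] sum 64, len 9
end 14: [8, 9, 9, 5, 2, 5, 4, 12, 10, 2] sum 66, len 10
end 15: [8, 9, 9, 5, 2, 5, 4, 12, 10, 2, 4] sum 70, len 11
end 16: [9, 9, 5, 2, 5, 4, 12, 10, 2, 4, 2] sum 64, len 11
Shortest qualifying length: 9.

9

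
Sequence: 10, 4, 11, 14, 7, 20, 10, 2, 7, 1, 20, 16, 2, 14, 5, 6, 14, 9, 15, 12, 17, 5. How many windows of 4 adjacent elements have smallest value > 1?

(10, 4, 11, 14) → min 4  > 1 ✓
(4, 11, 14, 7) → min 4  > 1 ✓
(11, 14, 7, 20) → min 7  > 1 ✓
(14, 7, 20, 10) → min 7  > 1 ✓
(7, 20, 10, 2) → min 2  > 1 ✓
(20, 10, 2, 7) → min 2  > 1 ✓
(10, 2, 7, 1) → min 1
(2, 7, 1, 20) → min 1
(7, 1, 20, 16) → min 1
(1, 20, 16, 2) → min 1
(20, 16, 2, 14) → min 2  > 1 ✓
(16, 2, 14, 5) → min 2  > 1 ✓
(2, 14, 5, 6) → min 2  > 1 ✓
(14, 5, 6, 14) → min 5  > 1 ✓
(5, 6, 14, 9) → min 5  > 1 ✓
(6, 14, 9, 15) → min 6  > 1 ✓
(14, 9, 15, 12) → min 9  > 1 ✓
(9, 15, 12, 17) → min 9  > 1 ✓
(15, 12, 17, 5) → min 5  > 1 ✓
15 windows satisfy the condition.

15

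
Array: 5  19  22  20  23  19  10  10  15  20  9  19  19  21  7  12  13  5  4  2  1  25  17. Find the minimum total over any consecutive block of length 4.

12

5 19 22 20 → sum 66
19 22 20 23 → sum 84
22 20 23 19 → sum 84
20 23 19 10 → sum 72
23 19 10 10 → sum 62
19 10 10 15 → sum 54
10 10 15 20 → sum 55
10 15 20 9 → sum 54
15 20 9 19 → sum 63
20 9 19 19 → sum 67
9 19 19 21 → sum 68
19 19 21 7 → sum 66
19 21 7 12 → sum 59
21 7 12 13 → sum 53
7 12 13 5 → sum 37
12 13 5 4 → sum 34
13 5 4 2 → sum 24
5 4 2 1 → sum 12
4 2 1 25 → sum 32
2 1 25 17 → sum 45
Minimum of these is 12.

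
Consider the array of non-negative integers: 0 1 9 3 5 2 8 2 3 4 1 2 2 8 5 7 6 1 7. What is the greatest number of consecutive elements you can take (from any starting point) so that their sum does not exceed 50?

[0] sum 0 len 1
[0, 1] sum 1 len 2
[0, 1, 9] sum 10 len 3
[0, 1, 9, 3] sum 13 len 4
[0, 1, 9, 3, 5] sum 18 len 5
[0, 1, 9, 3, 5, 2] sum 20 len 6
[0, 1, 9, 3, 5, 2, 8] sum 28 len 7
[0, 1, 9, 3, 5, 2, 8, 2] sum 30 len 8
[0, 1, 9, 3, 5, 2, 8, 2, 3] sum 33 len 9
[0, 1, 9, 3, 5, 2, 8, 2, 3, 4] sum 37 len 10
[0, 1, 9, 3, 5, 2, 8, 2, 3, 4, 1] sum 38 len 11
[0, 1, 9, 3, 5, 2, 8, 2, 3, 4, 1, 2] sum 40 len 12
[0, 1, 9, 3, 5, 2, 8, 2, 3, 4, 1, 2, 2] sum 42 len 13
[0, 1, 9, 3, 5, 2, 8, 2, 3, 4, 1, 2, 2, 8] sum 50 len 14
[3, 5, 2, 8, 2, 3, 4, 1, 2, 2, 8, 5] sum 45 len 12
[5, 2, 8, 2, 3, 4, 1, 2, 2, 8, 5, 7] sum 49 len 12
[2, 8, 2, 3, 4, 1, 2, 2, 8, 5, 7, 6] sum 50 len 12
[8, 2, 3, 4, 1, 2, 2, 8, 5, 7, 6, 1] sum 49 len 12
[2, 3, 4, 1, 2, 2, 8, 5, 7, 6, 1, 7] sum 48 len 12
Longest length seen: 14.

14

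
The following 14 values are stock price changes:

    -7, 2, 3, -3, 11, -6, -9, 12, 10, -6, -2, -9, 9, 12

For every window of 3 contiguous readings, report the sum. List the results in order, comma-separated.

(-7, 2, 3) → sum -2
(2, 3, -3) → sum 2
(3, -3, 11) → sum 11
(-3, 11, -6) → sum 2
(11, -6, -9) → sum -4
(-6, -9, 12) → sum -3
(-9, 12, 10) → sum 13
(12, 10, -6) → sum 16
(10, -6, -2) → sum 2
(-6, -2, -9) → sum -17
(-2, -9, 9) → sum -2
(-9, 9, 12) → sum 12

-2, 2, 11, 2, -4, -3, 13, 16, 2, -17, -2, 12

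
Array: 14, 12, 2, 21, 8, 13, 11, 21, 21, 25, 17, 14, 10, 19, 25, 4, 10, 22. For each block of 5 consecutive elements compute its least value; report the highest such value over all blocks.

Window mins for each of the 14 positions:
(14, 12, 2, 21, 8) → min 2
(12, 2, 21, 8, 13) → min 2
(2, 21, 8, 13, 11) → min 2
(21, 8, 13, 11, 21) → min 8
(8, 13, 11, 21, 21) → min 8
(13, 11, 21, 21, 25) → min 11
(11, 21, 21, 25, 17) → min 11
(21, 21, 25, 17, 14) → min 14
(21, 25, 17, 14, 10) → min 10
(25, 17, 14, 10, 19) → min 10
(17, 14, 10, 19, 25) → min 10
(14, 10, 19, 25, 4) → min 4
(10, 19, 25, 4, 10) → min 4
(19, 25, 4, 10, 22) → min 4
Highest of these is 14.

14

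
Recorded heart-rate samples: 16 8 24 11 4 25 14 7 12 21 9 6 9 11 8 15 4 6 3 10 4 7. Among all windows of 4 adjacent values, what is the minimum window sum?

Window sums for each of the 19 positions:
[16, 8, 24, 11] → sum 59
[8, 24, 11, 4] → sum 47
[24, 11, 4, 25] → sum 64
[11, 4, 25, 14] → sum 54
[4, 25, 14, 7] → sum 50
[25, 14, 7, 12] → sum 58
[14, 7, 12, 21] → sum 54
[7, 12, 21, 9] → sum 49
[12, 21, 9, 6] → sum 48
[21, 9, 6, 9] → sum 45
[9, 6, 9, 11] → sum 35
[6, 9, 11, 8] → sum 34
[9, 11, 8, 15] → sum 43
[11, 8, 15, 4] → sum 38
[8, 15, 4, 6] → sum 33
[15, 4, 6, 3] → sum 28
[4, 6, 3, 10] → sum 23
[6, 3, 10, 4] → sum 23
[3, 10, 4, 7] → sum 24
Minimum of these is 23.

23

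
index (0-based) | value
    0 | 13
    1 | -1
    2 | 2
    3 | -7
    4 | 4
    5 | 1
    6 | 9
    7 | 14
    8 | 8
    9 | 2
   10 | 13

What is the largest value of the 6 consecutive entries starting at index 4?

14

Elements at indices 4..9: 4, 1, 9, 14, 8, 2
max(4, 1, 9, 14, 8, 2) = 14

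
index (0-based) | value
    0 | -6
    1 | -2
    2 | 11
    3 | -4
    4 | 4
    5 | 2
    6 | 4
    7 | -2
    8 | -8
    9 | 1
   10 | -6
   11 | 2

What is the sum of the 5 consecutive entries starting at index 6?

Elements at indices 6..10: 4, -2, -8, 1, -6
sum(4, -2, -8, 1, -6) = -11

-11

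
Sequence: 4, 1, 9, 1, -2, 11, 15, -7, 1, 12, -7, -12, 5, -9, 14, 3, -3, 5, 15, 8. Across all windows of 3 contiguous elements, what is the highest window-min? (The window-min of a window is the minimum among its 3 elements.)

5

Each size-3 window and its min:
4 1 9 → min 1
1 9 1 → min 1
9 1 -2 → min -2
1 -2 11 → min -2
-2 11 15 → min -2
11 15 -7 → min -7
15 -7 1 → min -7
-7 1 12 → min -7
1 12 -7 → min -7
12 -7 -12 → min -12
-7 -12 5 → min -12
-12 5 -9 → min -12
5 -9 14 → min -9
-9 14 3 → min -9
14 3 -3 → min -3
3 -3 5 → min -3
-3 5 15 → min -3
5 15 8 → min 5
Highest of these is 5.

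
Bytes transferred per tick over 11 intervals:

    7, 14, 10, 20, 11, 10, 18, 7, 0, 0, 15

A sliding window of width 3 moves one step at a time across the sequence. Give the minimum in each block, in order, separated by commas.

[7, 14, 10] → min 7
[14, 10, 20] → min 10
[10, 20, 11] → min 10
[20, 11, 10] → min 10
[11, 10, 18] → min 10
[10, 18, 7] → min 7
[18, 7, 0] → min 0
[7, 0, 0] → min 0
[0, 0, 15] → min 0

7, 10, 10, 10, 10, 7, 0, 0, 0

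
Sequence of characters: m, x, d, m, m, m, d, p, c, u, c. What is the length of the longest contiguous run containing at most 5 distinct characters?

[m] 1 distinct, len 1
[m, x] 2 distinct, len 2
[m, x, d] 3 distinct, len 3
[m, x, d, m] 3 distinct, len 4
[m, x, d, m, m] 3 distinct, len 5
[m, x, d, m, m, m] 3 distinct, len 6
[m, x, d, m, m, m, d] 3 distinct, len 7
[m, x, d, m, m, m, d, p] 4 distinct, len 8
[m, x, d, m, m, m, d, p, c] 5 distinct, len 9
[d, m, m, m, d, p, c, u] 5 distinct, len 8
[d, m, m, m, d, p, c, u, c] 5 distinct, len 9
Longest length with ≤5 distinct: 9.

9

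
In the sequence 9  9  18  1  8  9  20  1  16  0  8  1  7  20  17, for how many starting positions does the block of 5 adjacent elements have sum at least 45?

[9, 9, 18, 1, 8] → sum 45  ≥ 45 ✓
[9, 18, 1, 8, 9] → sum 45  ≥ 45 ✓
[18, 1, 8, 9, 20] → sum 56  ≥ 45 ✓
[1, 8, 9, 20, 1] → sum 39
[8, 9, 20, 1, 16] → sum 54  ≥ 45 ✓
[9, 20, 1, 16, 0] → sum 46  ≥ 45 ✓
[20, 1, 16, 0, 8] → sum 45  ≥ 45 ✓
[1, 16, 0, 8, 1] → sum 26
[16, 0, 8, 1, 7] → sum 32
[0, 8, 1, 7, 20] → sum 36
[8, 1, 7, 20, 17] → sum 53  ≥ 45 ✓
7 windows satisfy the condition.

7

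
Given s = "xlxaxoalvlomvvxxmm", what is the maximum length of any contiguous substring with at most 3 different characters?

add x: window [x] (1 distinct), len 1
add l: window [x, l] (2 distinct), len 2
add x: window [x, l, x] (2 distinct), len 3
add a: window [x, l, x, a] (3 distinct), len 4
add x: window [x, l, x, a, x] (3 distinct), len 5
add o: window [x, a, x, o] (3 distinct), len 4
add a: window [x, a, x, o, a] (3 distinct), len 5
add l: window [o, a, l] (3 distinct), len 3
add v: window [a, l, v] (3 distinct), len 3
add l: window [a, l, v, l] (3 distinct), len 4
add o: window [l, v, l, o] (3 distinct), len 4
add m: window [l, o, m] (3 distinct), len 3
add v: window [o, m, v] (3 distinct), len 3
add v: window [o, m, v, v] (3 distinct), len 4
add x: window [m, v, v, x] (3 distinct), len 4
add x: window [m, v, v, x, x] (3 distinct), len 5
add m: window [m, v, v, x, x, m] (3 distinct), len 6
add m: window [m, v, v, x, x, m, m] (3 distinct), len 7
Longest length with ≤3 distinct: 7.

7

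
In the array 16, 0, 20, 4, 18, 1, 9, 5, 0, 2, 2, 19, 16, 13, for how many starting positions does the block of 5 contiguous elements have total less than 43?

[16, 0, 20, 4, 18] → sum 58
[0, 20, 4, 18, 1] → sum 43
[20, 4, 18, 1, 9] → sum 52
[4, 18, 1, 9, 5] → sum 37  < 43 ✓
[18, 1, 9, 5, 0] → sum 33  < 43 ✓
[1, 9, 5, 0, 2] → sum 17  < 43 ✓
[9, 5, 0, 2, 2] → sum 18  < 43 ✓
[5, 0, 2, 2, 19] → sum 28  < 43 ✓
[0, 2, 2, 19, 16] → sum 39  < 43 ✓
[2, 2, 19, 16, 13] → sum 52
6 windows satisfy the condition.

6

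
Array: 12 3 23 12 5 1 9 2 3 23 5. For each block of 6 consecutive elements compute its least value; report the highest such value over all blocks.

Each size-6 window and its min:
[12, 3, 23, 12, 5, 1] → min 1
[3, 23, 12, 5, 1, 9] → min 1
[23, 12, 5, 1, 9, 2] → min 1
[12, 5, 1, 9, 2, 3] → min 1
[5, 1, 9, 2, 3, 23] → min 1
[1, 9, 2, 3, 23, 5] → min 1
Highest of these is 1.

1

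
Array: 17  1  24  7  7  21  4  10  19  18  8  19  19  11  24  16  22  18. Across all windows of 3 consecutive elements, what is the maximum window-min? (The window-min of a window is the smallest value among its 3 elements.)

[17, 1, 24] → min 1
[1, 24, 7] → min 1
[24, 7, 7] → min 7
[7, 7, 21] → min 7
[7, 21, 4] → min 4
[21, 4, 10] → min 4
[4, 10, 19] → min 4
[10, 19, 18] → min 10
[19, 18, 8] → min 8
[18, 8, 19] → min 8
[8, 19, 19] → min 8
[19, 19, 11] → min 11
[19, 11, 24] → min 11
[11, 24, 16] → min 11
[24, 16, 22] → min 16
[16, 22, 18] → min 16
Maximum of these is 16.

16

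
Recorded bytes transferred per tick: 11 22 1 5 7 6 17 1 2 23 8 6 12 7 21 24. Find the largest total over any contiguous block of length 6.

78

[11, 22, 1, 5, 7, 6] → sum 52
[22, 1, 5, 7, 6, 17] → sum 58
[1, 5, 7, 6, 17, 1] → sum 37
[5, 7, 6, 17, 1, 2] → sum 38
[7, 6, 17, 1, 2, 23] → sum 56
[6, 17, 1, 2, 23, 8] → sum 57
[17, 1, 2, 23, 8, 6] → sum 57
[1, 2, 23, 8, 6, 12] → sum 52
[2, 23, 8, 6, 12, 7] → sum 58
[23, 8, 6, 12, 7, 21] → sum 77
[8, 6, 12, 7, 21, 24] → sum 78
Largest of these is 78.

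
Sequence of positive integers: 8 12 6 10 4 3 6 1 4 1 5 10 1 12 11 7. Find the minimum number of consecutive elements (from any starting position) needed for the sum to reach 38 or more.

5

add 8: running sum 8 < 38
add 12: running sum 20 < 38
add 6: running sum 26 < 38
add 10: running sum 36 < 38
end 4: [8, 12, 6, 10, 4] sum 40, len 5
end 5: [8, 12, 6, 10, 4, 3] sum 43, len 6
end 6: [12, 6, 10, 4, 3, 6] sum 41, len 6
end 7: [12, 6, 10, 4, 3, 6, 1] sum 42, len 7
end 8: [12, 6, 10, 4, 3, 6, 1, 4] sum 46, len 8
end 9: [12, 6, 10, 4, 3, 6, 1, 4, 1] sum 47, len 9
end 10: [6, 10, 4, 3, 6, 1, 4, 1, 5] sum 40, len 9
end 11: [10, 4, 3, 6, 1, 4, 1, 5, 10] sum 44, len 9
end 12: [10, 4, 3, 6, 1, 4, 1, 5, 10, 1] sum 45, len 10
end 13: [6, 1, 4, 1, 5, 10, 1, 12] sum 40, len 8
end 14: [5, 10, 1, 12, 11] sum 39, len 5
end 15: [10, 1, 12, 11, 7] sum 41, len 5
Shortest qualifying length: 5.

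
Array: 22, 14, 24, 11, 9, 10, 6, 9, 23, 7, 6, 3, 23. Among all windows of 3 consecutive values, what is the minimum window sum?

16

(22, 14, 24) → sum 60
(14, 24, 11) → sum 49
(24, 11, 9) → sum 44
(11, 9, 10) → sum 30
(9, 10, 6) → sum 25
(10, 6, 9) → sum 25
(6, 9, 23) → sum 38
(9, 23, 7) → sum 39
(23, 7, 6) → sum 36
(7, 6, 3) → sum 16
(6, 3, 23) → sum 32
Minimum of these is 16.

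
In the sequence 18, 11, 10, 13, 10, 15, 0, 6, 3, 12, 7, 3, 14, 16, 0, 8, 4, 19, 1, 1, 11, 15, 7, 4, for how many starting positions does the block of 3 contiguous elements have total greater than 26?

9

18 11 10 → sum 39  > 26 ✓
11 10 13 → sum 34  > 26 ✓
10 13 10 → sum 33  > 26 ✓
13 10 15 → sum 38  > 26 ✓
10 15 0 → sum 25
15 0 6 → sum 21
0 6 3 → sum 9
6 3 12 → sum 21
3 12 7 → sum 22
12 7 3 → sum 22
7 3 14 → sum 24
3 14 16 → sum 33  > 26 ✓
14 16 0 → sum 30  > 26 ✓
16 0 8 → sum 24
0 8 4 → sum 12
8 4 19 → sum 31  > 26 ✓
4 19 1 → sum 24
19 1 1 → sum 21
1 1 11 → sum 13
1 11 15 → sum 27  > 26 ✓
11 15 7 → sum 33  > 26 ✓
15 7 4 → sum 26
9 windows satisfy the condition.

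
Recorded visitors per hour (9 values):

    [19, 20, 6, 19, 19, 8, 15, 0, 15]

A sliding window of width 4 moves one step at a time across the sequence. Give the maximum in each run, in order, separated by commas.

20, 20, 19, 19, 19, 15

(19, 20, 6, 19) → max 20
(20, 6, 19, 19) → max 20
(6, 19, 19, 8) → max 19
(19, 19, 8, 15) → max 19
(19, 8, 15, 0) → max 19
(8, 15, 0, 15) → max 15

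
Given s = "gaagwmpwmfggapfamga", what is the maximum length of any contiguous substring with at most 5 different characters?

11

Extend right; when distinct count exceeds 5, shrink from the left:
add g: window [g] (1 distinct), len 1
add a: window [g, a] (2 distinct), len 2
add a: window [g, a, a] (2 distinct), len 3
add g: window [g, a, a, g] (2 distinct), len 4
add w: window [g, a, a, g, w] (3 distinct), len 5
add m: window [g, a, a, g, w, m] (4 distinct), len 6
add p: window [g, a, a, g, w, m, p] (5 distinct), len 7
add w: window [g, a, a, g, w, m, p, w] (5 distinct), len 8
add m: window [g, a, a, g, w, m, p, w, m] (5 distinct), len 9
add f: window [g, w, m, p, w, m, f] (5 distinct), len 7
add g: window [g, w, m, p, w, m, f, g] (5 distinct), len 8
add g: window [g, w, m, p, w, m, f, g, g] (5 distinct), len 9
add a: window [w, m, f, g, g, a] (5 distinct), len 6
add p: window [m, f, g, g, a, p] (5 distinct), len 6
add f: window [m, f, g, g, a, p, f] (5 distinct), len 7
add a: window [m, f, g, g, a, p, f, a] (5 distinct), len 8
add m: window [m, f, g, g, a, p, f, a, m] (5 distinct), len 9
add g: window [m, f, g, g, a, p, f, a, m, g] (5 distinct), len 10
add a: window [m, f, g, g, a, p, f, a, m, g, a] (5 distinct), len 11
Longest length with ≤5 distinct: 11.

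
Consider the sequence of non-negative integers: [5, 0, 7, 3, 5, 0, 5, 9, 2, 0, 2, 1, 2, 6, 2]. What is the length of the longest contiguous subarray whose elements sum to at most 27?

9

[5] sum 5 len 1
[5, 0] sum 5 len 2
[5, 0, 7] sum 12 len 3
[5, 0, 7, 3] sum 15 len 4
[5, 0, 7, 3, 5] sum 20 len 5
[5, 0, 7, 3, 5, 0] sum 20 len 6
[5, 0, 7, 3, 5, 0, 5] sum 25 len 7
[3, 5, 0, 5, 9] sum 22 len 5
[3, 5, 0, 5, 9, 2] sum 24 len 6
[3, 5, 0, 5, 9, 2, 0] sum 24 len 7
[3, 5, 0, 5, 9, 2, 0, 2] sum 26 len 8
[3, 5, 0, 5, 9, 2, 0, 2, 1] sum 27 len 9
[5, 0, 5, 9, 2, 0, 2, 1, 2] sum 26 len 9
[0, 5, 9, 2, 0, 2, 1, 2, 6] sum 27 len 9
[9, 2, 0, 2, 1, 2, 6, 2] sum 24 len 8
Longest length seen: 9.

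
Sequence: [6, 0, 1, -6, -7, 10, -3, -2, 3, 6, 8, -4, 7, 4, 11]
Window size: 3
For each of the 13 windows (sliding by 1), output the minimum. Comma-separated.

0, -6, -7, -7, -7, -3, -3, -2, 3, -4, -4, -4, 4

(6, 0, 1) → min 0
(0, 1, -6) → min -6
(1, -6, -7) → min -7
(-6, -7, 10) → min -7
(-7, 10, -3) → min -7
(10, -3, -2) → min -3
(-3, -2, 3) → min -3
(-2, 3, 6) → min -2
(3, 6, 8) → min 3
(6, 8, -4) → min -4
(8, -4, 7) → min -4
(-4, 7, 4) → min -4
(7, 4, 11) → min 4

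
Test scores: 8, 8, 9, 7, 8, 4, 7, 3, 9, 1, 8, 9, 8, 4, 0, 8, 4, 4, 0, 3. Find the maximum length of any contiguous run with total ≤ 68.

→ 8: sum 8, len 1
→ 8: sum 16, len 2
→ 9: sum 25, len 3
→ 7: sum 32, len 4
→ 8: sum 40, len 5
→ 4: sum 44, len 6
→ 7: sum 51, len 7
→ 3: sum 54, len 8
→ 9: sum 63, len 9
→ 1: sum 64, len 10
→ 8 (dropped 8): sum 64, len 10
→ 9 (dropped 8): sum 65, len 10
→ 8 (dropped 9): sum 64, len 10
→ 4: sum 68, len 11
→ 0: sum 68, len 12
→ 8 (dropped 7, 8): sum 61, len 11
→ 4: sum 65, len 12
→ 4 (dropped 4): sum 65, len 12
→ 0: sum 65, len 13
→ 3: sum 68, len 14
Longest length seen: 14.

14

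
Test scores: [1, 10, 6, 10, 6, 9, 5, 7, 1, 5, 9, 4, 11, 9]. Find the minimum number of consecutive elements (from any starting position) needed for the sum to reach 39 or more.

5

Extend right; whenever the sum reaches 39, record the length and shrink from the left:
add 1: running sum 1 < 39
add 10: running sum 11 < 39
add 6: running sum 17 < 39
add 10: running sum 27 < 39
add 6: running sum 33 < 39
add 9: shortest ending here [10, 6, 10, 6, 9] sum 41, len 5
add 5: shortest ending here [10, 6, 10, 6, 9, 5] sum 46, len 6
add 7: shortest ending here [6, 10, 6, 9, 5, 7] sum 43, len 6
add 1: shortest ending here [6, 10, 6, 9, 5, 7, 1] sum 44, len 7
add 5: shortest ending here [10, 6, 9, 5, 7, 1, 5] sum 43, len 7
add 9: shortest ending here [6, 9, 5, 7, 1, 5, 9] sum 42, len 7
add 4: shortest ending here [9, 5, 7, 1, 5, 9, 4] sum 40, len 7
add 11: shortest ending here [5, 7, 1, 5, 9, 4, 11] sum 42, len 7
add 9: shortest ending here [1, 5, 9, 4, 11, 9] sum 39, len 6
Shortest qualifying length: 5.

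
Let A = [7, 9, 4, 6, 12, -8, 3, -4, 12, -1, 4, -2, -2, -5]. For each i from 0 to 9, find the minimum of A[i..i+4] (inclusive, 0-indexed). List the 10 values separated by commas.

4, -8, -8, -8, -8, -8, -4, -4, -2, -5

[7, 9, 4, 6, 12] → min 4
[9, 4, 6, 12, -8] → min -8
[4, 6, 12, -8, 3] → min -8
[6, 12, -8, 3, -4] → min -8
[12, -8, 3, -4, 12] → min -8
[-8, 3, -4, 12, -1] → min -8
[3, -4, 12, -1, 4] → min -4
[-4, 12, -1, 4, -2] → min -4
[12, -1, 4, -2, -2] → min -2
[-1, 4, -2, -2, -5] → min -5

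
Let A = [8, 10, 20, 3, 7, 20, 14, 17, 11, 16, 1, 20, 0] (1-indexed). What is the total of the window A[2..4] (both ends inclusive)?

33

Elements at indices 2..4: 10, 20, 3
sum(10, 20, 3) = 33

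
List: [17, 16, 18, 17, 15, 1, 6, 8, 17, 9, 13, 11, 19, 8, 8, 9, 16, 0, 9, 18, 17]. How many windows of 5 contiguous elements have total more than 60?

17 16 18 17 15 → sum 83  > 60 ✓
16 18 17 15 1 → sum 67  > 60 ✓
18 17 15 1 6 → sum 57
17 15 1 6 8 → sum 47
15 1 6 8 17 → sum 47
1 6 8 17 9 → sum 41
6 8 17 9 13 → sum 53
8 17 9 13 11 → sum 58
17 9 13 11 19 → sum 69  > 60 ✓
9 13 11 19 8 → sum 60
13 11 19 8 8 → sum 59
11 19 8 8 9 → sum 55
19 8 8 9 16 → sum 60
8 8 9 16 0 → sum 41
8 9 16 0 9 → sum 42
9 16 0 9 18 → sum 52
16 0 9 18 17 → sum 60
3 windows satisfy the condition.

3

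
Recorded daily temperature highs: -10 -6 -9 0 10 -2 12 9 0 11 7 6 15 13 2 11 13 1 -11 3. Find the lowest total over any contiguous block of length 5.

-15

-10 -6 -9 0 10 → sum -15
-6 -9 0 10 -2 → sum -7
-9 0 10 -2 12 → sum 11
0 10 -2 12 9 → sum 29
10 -2 12 9 0 → sum 29
-2 12 9 0 11 → sum 30
12 9 0 11 7 → sum 39
9 0 11 7 6 → sum 33
0 11 7 6 15 → sum 39
11 7 6 15 13 → sum 52
7 6 15 13 2 → sum 43
6 15 13 2 11 → sum 47
15 13 2 11 13 → sum 54
13 2 11 13 1 → sum 40
2 11 13 1 -11 → sum 16
11 13 1 -11 3 → sum 17
Lowest of these is -15.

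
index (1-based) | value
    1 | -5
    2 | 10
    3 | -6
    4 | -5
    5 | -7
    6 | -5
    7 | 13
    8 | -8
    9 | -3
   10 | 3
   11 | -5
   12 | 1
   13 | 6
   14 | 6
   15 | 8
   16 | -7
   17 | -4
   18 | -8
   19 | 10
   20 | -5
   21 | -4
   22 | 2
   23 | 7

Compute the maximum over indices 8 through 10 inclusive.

3

Elements at indices 8..10: -8, -3, 3
max(-8, -3, 3) = 3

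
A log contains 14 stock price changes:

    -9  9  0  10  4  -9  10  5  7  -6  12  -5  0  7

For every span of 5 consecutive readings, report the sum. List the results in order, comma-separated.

[-9, 9, 0, 10, 4] → sum 14
[9, 0, 10, 4, -9] → sum 14
[0, 10, 4, -9, 10] → sum 15
[10, 4, -9, 10, 5] → sum 20
[4, -9, 10, 5, 7] → sum 17
[-9, 10, 5, 7, -6] → sum 7
[10, 5, 7, -6, 12] → sum 28
[5, 7, -6, 12, -5] → sum 13
[7, -6, 12, -5, 0] → sum 8
[-6, 12, -5, 0, 7] → sum 8

14, 14, 15, 20, 17, 7, 28, 13, 8, 8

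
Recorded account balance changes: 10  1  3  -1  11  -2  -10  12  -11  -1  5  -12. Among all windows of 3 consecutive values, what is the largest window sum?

14

[10, 1, 3] → sum 14
[1, 3, -1] → sum 3
[3, -1, 11] → sum 13
[-1, 11, -2] → sum 8
[11, -2, -10] → sum -1
[-2, -10, 12] → sum 0
[-10, 12, -11] → sum -9
[12, -11, -1] → sum 0
[-11, -1, 5] → sum -7
[-1, 5, -12] → sum -8
Largest of these is 14.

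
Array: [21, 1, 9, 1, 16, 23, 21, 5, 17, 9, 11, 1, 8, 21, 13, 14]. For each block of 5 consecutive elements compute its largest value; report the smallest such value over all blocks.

(21, 1, 9, 1, 16) → max 21
(1, 9, 1, 16, 23) → max 23
(9, 1, 16, 23, 21) → max 23
(1, 16, 23, 21, 5) → max 23
(16, 23, 21, 5, 17) → max 23
(23, 21, 5, 17, 9) → max 23
(21, 5, 17, 9, 11) → max 21
(5, 17, 9, 11, 1) → max 17
(17, 9, 11, 1, 8) → max 17
(9, 11, 1, 8, 21) → max 21
(11, 1, 8, 21, 13) → max 21
(1, 8, 21, 13, 14) → max 21
Smallest of these is 17.

17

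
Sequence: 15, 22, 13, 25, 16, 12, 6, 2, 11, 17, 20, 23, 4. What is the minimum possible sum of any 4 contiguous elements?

[15, 22, 13, 25] → sum 75
[22, 13, 25, 16] → sum 76
[13, 25, 16, 12] → sum 66
[25, 16, 12, 6] → sum 59
[16, 12, 6, 2] → sum 36
[12, 6, 2, 11] → sum 31
[6, 2, 11, 17] → sum 36
[2, 11, 17, 20] → sum 50
[11, 17, 20, 23] → sum 71
[17, 20, 23, 4] → sum 64
Minimum of these is 31.

31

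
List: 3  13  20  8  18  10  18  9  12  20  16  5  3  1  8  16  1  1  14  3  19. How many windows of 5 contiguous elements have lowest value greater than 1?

9

(3, 13, 20, 8, 18) → min 3  > 1 ✓
(13, 20, 8, 18, 10) → min 8  > 1 ✓
(20, 8, 18, 10, 18) → min 8  > 1 ✓
(8, 18, 10, 18, 9) → min 8  > 1 ✓
(18, 10, 18, 9, 12) → min 9  > 1 ✓
(10, 18, 9, 12, 20) → min 9  > 1 ✓
(18, 9, 12, 20, 16) → min 9  > 1 ✓
(9, 12, 20, 16, 5) → min 5  > 1 ✓
(12, 20, 16, 5, 3) → min 3  > 1 ✓
(20, 16, 5, 3, 1) → min 1
(16, 5, 3, 1, 8) → min 1
(5, 3, 1, 8, 16) → min 1
(3, 1, 8, 16, 1) → min 1
(1, 8, 16, 1, 1) → min 1
(8, 16, 1, 1, 14) → min 1
(16, 1, 1, 14, 3) → min 1
(1, 1, 14, 3, 19) → min 1
9 windows satisfy the condition.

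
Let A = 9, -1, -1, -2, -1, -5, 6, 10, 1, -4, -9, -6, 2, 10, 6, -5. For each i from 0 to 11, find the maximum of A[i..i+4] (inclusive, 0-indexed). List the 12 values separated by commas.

9, -1, 6, 10, 10, 10, 10, 10, 2, 10, 10, 10

9 -1 -1 -2 -1 → max 9
-1 -1 -2 -1 -5 → max -1
-1 -2 -1 -5 6 → max 6
-2 -1 -5 6 10 → max 10
-1 -5 6 10 1 → max 10
-5 6 10 1 -4 → max 10
6 10 1 -4 -9 → max 10
10 1 -4 -9 -6 → max 10
1 -4 -9 -6 2 → max 2
-4 -9 -6 2 10 → max 10
-9 -6 2 10 6 → max 10
-6 2 10 6 -5 → max 10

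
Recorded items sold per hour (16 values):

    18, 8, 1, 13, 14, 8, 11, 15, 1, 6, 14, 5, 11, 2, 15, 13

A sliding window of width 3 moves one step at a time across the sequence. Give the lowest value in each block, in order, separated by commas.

1, 1, 1, 8, 8, 8, 1, 1, 1, 5, 5, 2, 2, 2

(18, 8, 1) → min 1
(8, 1, 13) → min 1
(1, 13, 14) → min 1
(13, 14, 8) → min 8
(14, 8, 11) → min 8
(8, 11, 15) → min 8
(11, 15, 1) → min 1
(15, 1, 6) → min 1
(1, 6, 14) → min 1
(6, 14, 5) → min 5
(14, 5, 11) → min 5
(5, 11, 2) → min 2
(11, 2, 15) → min 2
(2, 15, 13) → min 2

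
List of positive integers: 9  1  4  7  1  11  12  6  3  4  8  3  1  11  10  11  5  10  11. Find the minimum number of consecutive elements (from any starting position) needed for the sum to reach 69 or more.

9

Extend right; whenever the sum reaches 69, record the length and shrink from the left:
add 9: running sum 9 < 69
add 1: running sum 10 < 69
add 4: running sum 14 < 69
add 7: running sum 21 < 69
add 1: running sum 22 < 69
add 11: running sum 33 < 69
add 12: running sum 45 < 69
add 6: running sum 51 < 69
add 3: running sum 54 < 69
add 4: running sum 58 < 69
add 8: running sum 66 < 69
add 3: shortest ending here [9, 1, 4, 7, 1, 11, 12, 6, 3, 4, 8, 3] sum 69, len 12
add 1: shortest ending here [9, 1, 4, 7, 1, 11, 12, 6, 3, 4, 8, 3, 1] sum 70, len 13
add 11: shortest ending here [4, 7, 1, 11, 12, 6, 3, 4, 8, 3, 1, 11] sum 71, len 12
add 10: shortest ending here [11, 12, 6, 3, 4, 8, 3, 1, 11, 10] sum 69, len 10
add 11: shortest ending here [12, 6, 3, 4, 8, 3, 1, 11, 10, 11] sum 69, len 10
add 5: shortest ending here [12, 6, 3, 4, 8, 3, 1, 11, 10, 11, 5] sum 74, len 11
add 10: shortest ending here [6, 3, 4, 8, 3, 1, 11, 10, 11, 5, 10] sum 72, len 11
add 11: shortest ending here [8, 3, 1, 11, 10, 11, 5, 10, 11] sum 70, len 9
Shortest qualifying length: 9.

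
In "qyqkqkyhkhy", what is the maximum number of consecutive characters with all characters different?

4

[q] len 1
[q, y] len 2
[y, q] len 2
[y, q, k] len 3
[k, q] len 2
[q, k] len 2
[q, k, y] len 3
[q, k, y, h] len 4
[y, h, k] len 3
[k, h] len 2
[k, h, y] len 3
Longest all-distinct length: 4.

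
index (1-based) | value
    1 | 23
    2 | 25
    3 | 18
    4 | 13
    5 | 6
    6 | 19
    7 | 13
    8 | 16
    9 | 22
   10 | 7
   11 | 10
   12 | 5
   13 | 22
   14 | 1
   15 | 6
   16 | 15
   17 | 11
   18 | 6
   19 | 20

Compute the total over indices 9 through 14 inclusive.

Elements at indices 9..14: 22, 7, 10, 5, 22, 1
sum(22, 7, 10, 5, 22, 1) = 67

67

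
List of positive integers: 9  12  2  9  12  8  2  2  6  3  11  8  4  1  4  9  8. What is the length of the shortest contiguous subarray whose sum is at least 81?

add 9: running sum 9 < 81
add 12: running sum 21 < 81
add 2: running sum 23 < 81
add 9: running sum 32 < 81
add 12: running sum 44 < 81
add 8: running sum 52 < 81
add 2: running sum 54 < 81
add 2: running sum 56 < 81
add 6: running sum 62 < 81
add 3: running sum 65 < 81
add 11: running sum 76 < 81
end 11: [9, 12, 2, 9, 12, 8, 2, 2, 6, 3, 11, 8] sum 84, len 12
end 12: [9, 12, 2, 9, 12, 8, 2, 2, 6, 3, 11, 8, 4] sum 88, len 13
end 13: [9, 12, 2, 9, 12, 8, 2, 2, 6, 3, 11, 8, 4, 1] sum 89, len 14
end 14: [12, 2, 9, 12, 8, 2, 2, 6, 3, 11, 8, 4, 1, 4] sum 84, len 14
end 15: [2, 9, 12, 8, 2, 2, 6, 3, 11, 8, 4, 1, 4, 9] sum 81, len 14
end 16: [9, 12, 8, 2, 2, 6, 3, 11, 8, 4, 1, 4, 9, 8] sum 87, len 14
Shortest qualifying length: 12.

12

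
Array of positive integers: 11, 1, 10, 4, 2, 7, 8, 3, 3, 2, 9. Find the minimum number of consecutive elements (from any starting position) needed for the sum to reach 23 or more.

4

add 11: running sum 11 < 23
add 1: running sum 12 < 23
add 10: running sum 22 < 23
end 3: [11, 1, 10, 4] sum 26, len 4
end 4: [11, 1, 10, 4, 2] sum 28, len 5
end 5: [10, 4, 2, 7] sum 23, len 4
end 6: [10, 4, 2, 7, 8] sum 31, len 5
end 7: [4, 2, 7, 8, 3] sum 24, len 5
end 8: [2, 7, 8, 3, 3] sum 23, len 5
end 9: [7, 8, 3, 3, 2] sum 23, len 5
end 10: [8, 3, 3, 2, 9] sum 25, len 5
Shortest qualifying length: 4.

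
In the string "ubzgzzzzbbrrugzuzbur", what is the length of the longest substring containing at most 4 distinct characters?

add u: window [u] (1 distinct), len 1
add b: window [u, b] (2 distinct), len 2
add z: window [u, b, z] (3 distinct), len 3
add g: window [u, b, z, g] (4 distinct), len 4
add z: window [u, b, z, g, z] (4 distinct), len 5
add z: window [u, b, z, g, z, z] (4 distinct), len 6
add z: window [u, b, z, g, z, z, z] (4 distinct), len 7
add z: window [u, b, z, g, z, z, z, z] (4 distinct), len 8
add b: window [u, b, z, g, z, z, z, z, b] (4 distinct), len 9
add b: window [u, b, z, g, z, z, z, z, b, b] (4 distinct), len 10
add r: window [b, z, g, z, z, z, z, b, b, r] (4 distinct), len 10
add r: window [b, z, g, z, z, z, z, b, b, r, r] (4 distinct), len 11
add u: window [z, z, z, z, b, b, r, r, u] (4 distinct), len 9
add g: window [b, b, r, r, u, g] (4 distinct), len 6
add z: window [r, r, u, g, z] (4 distinct), len 5
add u: window [r, r, u, g, z, u] (4 distinct), len 6
add z: window [r, r, u, g, z, u, z] (4 distinct), len 7
add b: window [u, g, z, u, z, b] (4 distinct), len 6
add u: window [u, g, z, u, z, b, u] (4 distinct), len 7
add r: window [z, u, z, b, u, r] (4 distinct), len 6
Longest length with ≤4 distinct: 11.

11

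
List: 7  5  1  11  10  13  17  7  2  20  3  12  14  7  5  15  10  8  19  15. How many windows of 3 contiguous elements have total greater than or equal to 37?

4

[7, 5, 1] → sum 13
[5, 1, 11] → sum 17
[1, 11, 10] → sum 22
[11, 10, 13] → sum 34
[10, 13, 17] → sum 40  ≥ 37 ✓
[13, 17, 7] → sum 37  ≥ 37 ✓
[17, 7, 2] → sum 26
[7, 2, 20] → sum 29
[2, 20, 3] → sum 25
[20, 3, 12] → sum 35
[3, 12, 14] → sum 29
[12, 14, 7] → sum 33
[14, 7, 5] → sum 26
[7, 5, 15] → sum 27
[5, 15, 10] → sum 30
[15, 10, 8] → sum 33
[10, 8, 19] → sum 37  ≥ 37 ✓
[8, 19, 15] → sum 42  ≥ 37 ✓
4 windows satisfy the condition.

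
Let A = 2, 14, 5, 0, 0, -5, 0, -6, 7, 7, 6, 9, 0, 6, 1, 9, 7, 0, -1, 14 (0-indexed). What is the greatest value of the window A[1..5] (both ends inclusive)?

14

Elements at indices 1..5: 14, 5, 0, 0, -5
max(14, 5, 0, 0, -5) = 14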